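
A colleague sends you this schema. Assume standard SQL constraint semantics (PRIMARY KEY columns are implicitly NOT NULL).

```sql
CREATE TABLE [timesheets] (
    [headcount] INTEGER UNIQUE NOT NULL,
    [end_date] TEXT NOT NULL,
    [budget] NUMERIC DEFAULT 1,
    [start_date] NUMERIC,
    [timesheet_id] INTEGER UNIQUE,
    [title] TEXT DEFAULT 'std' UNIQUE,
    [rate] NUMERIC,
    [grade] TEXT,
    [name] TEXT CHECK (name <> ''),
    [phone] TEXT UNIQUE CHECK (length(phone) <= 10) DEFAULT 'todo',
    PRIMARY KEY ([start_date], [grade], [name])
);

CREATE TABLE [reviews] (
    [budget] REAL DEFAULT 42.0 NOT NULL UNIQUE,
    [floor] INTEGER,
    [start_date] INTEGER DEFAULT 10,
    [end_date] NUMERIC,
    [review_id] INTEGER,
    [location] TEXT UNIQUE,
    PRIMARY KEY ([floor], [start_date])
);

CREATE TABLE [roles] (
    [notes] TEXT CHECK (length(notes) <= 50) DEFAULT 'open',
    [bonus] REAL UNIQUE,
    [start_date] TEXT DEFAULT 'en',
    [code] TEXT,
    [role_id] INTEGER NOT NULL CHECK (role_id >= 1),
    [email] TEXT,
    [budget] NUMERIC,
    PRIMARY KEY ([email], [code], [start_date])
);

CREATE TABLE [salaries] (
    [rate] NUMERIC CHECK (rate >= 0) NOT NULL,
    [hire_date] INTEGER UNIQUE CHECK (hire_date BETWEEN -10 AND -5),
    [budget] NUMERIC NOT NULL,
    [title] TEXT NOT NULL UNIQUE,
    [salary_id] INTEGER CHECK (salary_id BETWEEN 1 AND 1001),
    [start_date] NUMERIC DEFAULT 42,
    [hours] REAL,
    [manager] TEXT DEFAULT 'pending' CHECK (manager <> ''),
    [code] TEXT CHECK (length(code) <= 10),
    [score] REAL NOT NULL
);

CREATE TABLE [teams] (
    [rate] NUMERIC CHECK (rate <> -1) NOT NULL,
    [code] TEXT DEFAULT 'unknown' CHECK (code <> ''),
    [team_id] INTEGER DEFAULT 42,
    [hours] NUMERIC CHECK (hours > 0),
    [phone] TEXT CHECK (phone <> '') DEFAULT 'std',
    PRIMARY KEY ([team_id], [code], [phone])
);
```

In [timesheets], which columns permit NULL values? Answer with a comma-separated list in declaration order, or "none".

budget, timesheet_id, title, rate, phone

- headcount: declared NOT NULL → not nullable.
- end_date: declared NOT NULL → not nullable.
- budget: DEFAULT only fills an omitted column; an explicit NULL is still allowed → nullable.
- start_date: part of the PRIMARY KEY, which implies NOT NULL → not nullable.
- timesheet_id: UNIQUE does not imply NOT NULL → nullable.
- title: UNIQUE does not imply NOT NULL → nullable.
- rate: no NOT NULL constraint applies → nullable.
- grade: part of the PRIMARY KEY, which implies NOT NULL → not nullable.
- name: part of the PRIMARY KEY, which implies NOT NULL → not nullable.
- phone: CHECK does not forbid NULL (a CHECK constraint passes when its expression is NULL) → nullable.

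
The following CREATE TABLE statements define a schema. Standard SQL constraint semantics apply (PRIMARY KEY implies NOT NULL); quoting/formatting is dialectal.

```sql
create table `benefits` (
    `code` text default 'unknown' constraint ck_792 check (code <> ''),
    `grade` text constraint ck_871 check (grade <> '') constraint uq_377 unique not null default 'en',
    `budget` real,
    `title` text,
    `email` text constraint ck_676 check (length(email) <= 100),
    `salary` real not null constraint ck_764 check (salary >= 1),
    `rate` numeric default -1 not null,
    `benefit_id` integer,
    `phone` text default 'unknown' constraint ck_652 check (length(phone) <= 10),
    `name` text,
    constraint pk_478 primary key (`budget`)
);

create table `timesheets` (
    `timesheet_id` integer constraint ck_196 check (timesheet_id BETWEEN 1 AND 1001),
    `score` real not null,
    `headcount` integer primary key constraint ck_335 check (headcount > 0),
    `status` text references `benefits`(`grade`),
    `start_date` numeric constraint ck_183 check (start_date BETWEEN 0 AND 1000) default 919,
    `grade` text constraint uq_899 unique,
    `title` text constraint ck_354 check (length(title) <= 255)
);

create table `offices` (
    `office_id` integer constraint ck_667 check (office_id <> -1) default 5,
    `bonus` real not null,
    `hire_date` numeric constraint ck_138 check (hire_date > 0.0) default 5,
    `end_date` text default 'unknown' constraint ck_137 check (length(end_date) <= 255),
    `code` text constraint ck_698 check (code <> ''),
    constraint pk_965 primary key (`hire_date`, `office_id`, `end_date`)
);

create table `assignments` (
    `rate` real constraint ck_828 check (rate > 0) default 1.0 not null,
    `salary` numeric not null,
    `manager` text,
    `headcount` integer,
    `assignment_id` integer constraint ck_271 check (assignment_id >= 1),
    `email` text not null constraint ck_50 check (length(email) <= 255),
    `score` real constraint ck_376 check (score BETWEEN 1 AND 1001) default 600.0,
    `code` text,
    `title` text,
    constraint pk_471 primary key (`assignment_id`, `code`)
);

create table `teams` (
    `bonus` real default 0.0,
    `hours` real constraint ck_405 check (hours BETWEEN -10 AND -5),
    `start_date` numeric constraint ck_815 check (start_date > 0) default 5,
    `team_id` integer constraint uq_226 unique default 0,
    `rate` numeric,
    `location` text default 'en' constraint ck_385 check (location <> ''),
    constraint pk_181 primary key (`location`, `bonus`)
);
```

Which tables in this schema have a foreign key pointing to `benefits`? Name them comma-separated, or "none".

timesheets

- timesheets.status references benefits(grade).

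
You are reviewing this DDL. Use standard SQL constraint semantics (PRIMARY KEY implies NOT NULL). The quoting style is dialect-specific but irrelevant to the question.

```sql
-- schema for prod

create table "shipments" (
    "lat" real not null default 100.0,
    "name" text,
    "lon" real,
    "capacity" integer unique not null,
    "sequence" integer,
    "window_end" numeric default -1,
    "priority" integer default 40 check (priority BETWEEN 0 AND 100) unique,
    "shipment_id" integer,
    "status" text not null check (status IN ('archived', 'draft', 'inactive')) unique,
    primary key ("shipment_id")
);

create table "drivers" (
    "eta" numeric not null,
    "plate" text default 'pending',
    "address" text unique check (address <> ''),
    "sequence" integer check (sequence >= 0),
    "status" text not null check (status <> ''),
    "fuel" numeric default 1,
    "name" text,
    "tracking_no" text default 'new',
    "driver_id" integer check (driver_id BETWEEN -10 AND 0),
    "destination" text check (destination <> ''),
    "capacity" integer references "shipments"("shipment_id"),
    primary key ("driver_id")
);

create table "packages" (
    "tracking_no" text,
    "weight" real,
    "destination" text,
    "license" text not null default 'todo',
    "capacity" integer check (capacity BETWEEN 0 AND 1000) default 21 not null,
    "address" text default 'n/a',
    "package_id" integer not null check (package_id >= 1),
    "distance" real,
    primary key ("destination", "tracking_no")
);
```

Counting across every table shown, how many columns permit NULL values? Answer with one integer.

shipments: 5 nullable (name, lon, sequence, window_end, priority — PK (shipment_id) and explicit NOT NULL columns excluded).
drivers: 8 nullable (plate, address, sequence, fuel, name, tracking_no, destination, capacity — PK (driver_id) and explicit NOT NULL columns excluded).
packages: 3 nullable (weight, address, distance — PK (destination, tracking_no) and explicit NOT NULL columns excluded).
Total: 5 + 8 + 3 = 16.

16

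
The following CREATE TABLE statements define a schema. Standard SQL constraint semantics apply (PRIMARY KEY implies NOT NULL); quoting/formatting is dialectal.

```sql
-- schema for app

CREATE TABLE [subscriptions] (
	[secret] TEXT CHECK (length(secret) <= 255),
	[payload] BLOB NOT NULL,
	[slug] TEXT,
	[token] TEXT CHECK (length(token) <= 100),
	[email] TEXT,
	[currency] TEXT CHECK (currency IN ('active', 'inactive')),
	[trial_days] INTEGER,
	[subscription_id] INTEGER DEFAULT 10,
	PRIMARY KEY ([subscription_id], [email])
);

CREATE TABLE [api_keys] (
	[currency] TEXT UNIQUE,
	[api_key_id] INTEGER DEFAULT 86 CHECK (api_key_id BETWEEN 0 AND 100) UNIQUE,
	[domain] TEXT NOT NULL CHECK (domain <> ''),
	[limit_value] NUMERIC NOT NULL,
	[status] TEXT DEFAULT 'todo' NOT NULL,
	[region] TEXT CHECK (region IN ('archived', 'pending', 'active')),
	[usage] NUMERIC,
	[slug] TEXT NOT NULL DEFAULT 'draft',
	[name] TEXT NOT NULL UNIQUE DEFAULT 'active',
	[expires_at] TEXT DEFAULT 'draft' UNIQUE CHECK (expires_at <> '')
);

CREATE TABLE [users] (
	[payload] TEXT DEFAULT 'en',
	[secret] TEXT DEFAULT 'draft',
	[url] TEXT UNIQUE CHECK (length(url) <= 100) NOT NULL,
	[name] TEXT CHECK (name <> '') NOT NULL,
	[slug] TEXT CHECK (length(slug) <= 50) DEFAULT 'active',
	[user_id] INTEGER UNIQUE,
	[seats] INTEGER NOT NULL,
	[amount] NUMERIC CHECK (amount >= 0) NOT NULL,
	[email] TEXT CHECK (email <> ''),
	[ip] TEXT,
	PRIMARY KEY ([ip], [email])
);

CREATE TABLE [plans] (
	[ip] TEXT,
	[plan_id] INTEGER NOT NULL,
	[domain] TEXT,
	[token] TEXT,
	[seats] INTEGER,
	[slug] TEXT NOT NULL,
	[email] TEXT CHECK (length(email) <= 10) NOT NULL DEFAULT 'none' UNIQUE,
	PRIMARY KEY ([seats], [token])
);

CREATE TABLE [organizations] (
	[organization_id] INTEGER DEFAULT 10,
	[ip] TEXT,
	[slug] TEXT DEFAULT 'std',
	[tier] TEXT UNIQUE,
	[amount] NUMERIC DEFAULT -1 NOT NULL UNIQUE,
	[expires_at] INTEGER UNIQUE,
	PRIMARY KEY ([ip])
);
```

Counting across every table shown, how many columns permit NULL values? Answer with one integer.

subscriptions: 5 nullable (secret, slug, token, currency, trial_days — PK (subscription_id, email) and explicit NOT NULL columns excluded).
api_keys: 5 nullable (currency, api_key_id, region, usage, expires_at — PK none and explicit NOT NULL columns excluded).
users: 4 nullable (payload, secret, slug, user_id — PK (ip, email) and explicit NOT NULL columns excluded).
plans: 2 nullable (ip, domain — PK (seats, token) and explicit NOT NULL columns excluded).
organizations: 4 nullable (organization_id, slug, tier, expires_at — PK (ip) and explicit NOT NULL columns excluded).
Total: 5 + 5 + 4 + 2 + 4 = 20.

20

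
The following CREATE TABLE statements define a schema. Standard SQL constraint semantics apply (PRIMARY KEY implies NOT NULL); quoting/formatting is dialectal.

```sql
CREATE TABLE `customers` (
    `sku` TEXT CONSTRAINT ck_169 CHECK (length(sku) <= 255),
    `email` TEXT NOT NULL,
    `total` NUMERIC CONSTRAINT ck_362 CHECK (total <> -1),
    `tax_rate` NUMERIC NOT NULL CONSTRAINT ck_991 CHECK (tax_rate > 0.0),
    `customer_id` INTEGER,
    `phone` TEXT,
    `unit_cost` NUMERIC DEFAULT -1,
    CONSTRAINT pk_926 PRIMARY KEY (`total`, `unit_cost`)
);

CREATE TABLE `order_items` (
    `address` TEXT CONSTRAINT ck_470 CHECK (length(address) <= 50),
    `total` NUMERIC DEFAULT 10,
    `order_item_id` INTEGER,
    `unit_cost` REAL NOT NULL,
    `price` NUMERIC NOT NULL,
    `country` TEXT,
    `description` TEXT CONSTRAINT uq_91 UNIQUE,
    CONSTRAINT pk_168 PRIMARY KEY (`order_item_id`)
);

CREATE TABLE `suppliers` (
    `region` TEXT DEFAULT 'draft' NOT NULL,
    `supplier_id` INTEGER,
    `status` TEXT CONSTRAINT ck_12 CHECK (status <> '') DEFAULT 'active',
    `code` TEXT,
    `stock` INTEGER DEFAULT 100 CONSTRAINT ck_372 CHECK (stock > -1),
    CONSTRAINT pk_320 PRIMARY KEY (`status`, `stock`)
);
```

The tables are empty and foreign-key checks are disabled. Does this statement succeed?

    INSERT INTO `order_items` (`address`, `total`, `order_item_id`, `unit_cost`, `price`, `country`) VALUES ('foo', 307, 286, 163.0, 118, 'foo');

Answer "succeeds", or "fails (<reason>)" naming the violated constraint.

NOT NULL columns: order_item_id is supplied; price is supplied; unit_cost is supplied.
CHECK constraints: 'foo' satisfies (length(address) <= 50).
No constraint is violated.

succeeds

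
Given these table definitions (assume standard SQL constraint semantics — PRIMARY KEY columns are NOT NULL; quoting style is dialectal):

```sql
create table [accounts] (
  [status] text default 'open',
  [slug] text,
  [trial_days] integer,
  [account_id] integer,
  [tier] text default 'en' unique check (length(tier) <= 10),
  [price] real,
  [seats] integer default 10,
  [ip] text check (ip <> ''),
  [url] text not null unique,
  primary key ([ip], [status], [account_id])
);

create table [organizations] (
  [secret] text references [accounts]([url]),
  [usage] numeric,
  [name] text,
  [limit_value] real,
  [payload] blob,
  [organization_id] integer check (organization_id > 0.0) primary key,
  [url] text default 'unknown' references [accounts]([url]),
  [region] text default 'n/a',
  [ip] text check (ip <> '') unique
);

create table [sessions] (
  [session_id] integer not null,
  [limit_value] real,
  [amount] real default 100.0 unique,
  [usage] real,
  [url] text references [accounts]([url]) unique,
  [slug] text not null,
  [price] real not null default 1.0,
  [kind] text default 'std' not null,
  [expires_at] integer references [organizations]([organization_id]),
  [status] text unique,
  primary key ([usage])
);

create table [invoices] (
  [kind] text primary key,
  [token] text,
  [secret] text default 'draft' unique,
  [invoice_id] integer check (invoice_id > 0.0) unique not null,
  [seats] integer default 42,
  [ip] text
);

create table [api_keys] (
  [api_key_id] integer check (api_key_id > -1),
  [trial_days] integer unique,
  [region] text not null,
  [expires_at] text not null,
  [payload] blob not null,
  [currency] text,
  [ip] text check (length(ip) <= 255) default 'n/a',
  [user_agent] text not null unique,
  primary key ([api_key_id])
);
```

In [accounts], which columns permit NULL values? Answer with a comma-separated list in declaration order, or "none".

- status: part of the PRIMARY KEY, which implies NOT NULL → not nullable.
- slug: no NOT NULL constraint applies → nullable.
- trial_days: no NOT NULL constraint applies → nullable.
- account_id: part of the PRIMARY KEY, which implies NOT NULL → not nullable.
- tier: CHECK does not forbid NULL (a CHECK constraint passes when its expression is NULL) → nullable.
- price: no NOT NULL constraint applies → nullable.
- seats: DEFAULT only fills an omitted column; an explicit NULL is still allowed → nullable.
- ip: part of the PRIMARY KEY, which implies NOT NULL → not nullable.
- url: declared NOT NULL → not nullable.

slug, trial_days, tier, price, seats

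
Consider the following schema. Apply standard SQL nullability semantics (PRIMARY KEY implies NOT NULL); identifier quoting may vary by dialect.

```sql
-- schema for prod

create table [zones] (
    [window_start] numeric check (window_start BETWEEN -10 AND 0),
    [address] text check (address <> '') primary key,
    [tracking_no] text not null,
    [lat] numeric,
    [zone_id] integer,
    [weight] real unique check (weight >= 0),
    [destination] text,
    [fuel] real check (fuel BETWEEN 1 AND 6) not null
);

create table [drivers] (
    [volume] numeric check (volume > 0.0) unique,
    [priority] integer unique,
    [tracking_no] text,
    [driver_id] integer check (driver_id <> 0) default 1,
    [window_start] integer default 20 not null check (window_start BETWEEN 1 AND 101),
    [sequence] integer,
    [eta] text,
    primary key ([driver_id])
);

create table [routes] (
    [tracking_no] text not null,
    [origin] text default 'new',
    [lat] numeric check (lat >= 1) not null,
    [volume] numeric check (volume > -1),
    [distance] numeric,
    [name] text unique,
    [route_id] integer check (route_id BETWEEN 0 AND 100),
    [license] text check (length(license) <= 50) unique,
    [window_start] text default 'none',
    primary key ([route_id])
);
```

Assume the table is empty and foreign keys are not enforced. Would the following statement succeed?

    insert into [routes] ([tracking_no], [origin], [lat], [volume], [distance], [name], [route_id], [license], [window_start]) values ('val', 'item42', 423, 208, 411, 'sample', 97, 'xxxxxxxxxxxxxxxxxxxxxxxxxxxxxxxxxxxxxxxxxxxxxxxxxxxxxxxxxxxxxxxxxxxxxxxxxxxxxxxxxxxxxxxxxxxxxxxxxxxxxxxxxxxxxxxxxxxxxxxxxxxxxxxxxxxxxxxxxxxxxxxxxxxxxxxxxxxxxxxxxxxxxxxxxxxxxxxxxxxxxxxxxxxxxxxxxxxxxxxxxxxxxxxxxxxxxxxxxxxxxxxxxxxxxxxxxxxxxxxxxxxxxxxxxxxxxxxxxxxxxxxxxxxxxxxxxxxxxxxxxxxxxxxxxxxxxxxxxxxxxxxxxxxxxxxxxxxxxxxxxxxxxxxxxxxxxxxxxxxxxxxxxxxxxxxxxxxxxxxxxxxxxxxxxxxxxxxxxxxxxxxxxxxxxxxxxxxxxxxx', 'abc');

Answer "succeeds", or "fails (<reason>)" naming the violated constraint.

fails (CHECK on license)

The value 'xxxxxxxxxxxxxxxxxxxxxxxxxxxxxxxxxxxxxxxxxxxxxxxxxxxxxxxxxxxxxxxxxxxxxxxxxxxxxxxxxxxxxxxxxxxxxxxxxxxxxxxxxxxxxxxxxxxxxxxxxxxxxxxxxxxxxxxxxxxxxxxxxxxxxxxxxxxxxxxxxxxxxxxxxxxxxxxxxxxxxxxxxxxxxxxxxxxxxxxxxxxxxxxxxxxxxxxxxxxxxxxxxxxxxxxxxxxxxxxxxxxxxxxxxxxxxxxxxxxxxxxxxxxxxxxxxxxxxxxxxxxxxxxxxxxxxxxxxxxxxxxxxxxxxxxxxxxxxxxxxxxxxxxxxxxxxxxxxxxxxxxxxxxxxxxxxxxxxxxxxxxxxxxxxxxxxxxxxxxxxxxxxxxxxxxxxxxxxxxx' for license violates CHECK (length(license) <= 50).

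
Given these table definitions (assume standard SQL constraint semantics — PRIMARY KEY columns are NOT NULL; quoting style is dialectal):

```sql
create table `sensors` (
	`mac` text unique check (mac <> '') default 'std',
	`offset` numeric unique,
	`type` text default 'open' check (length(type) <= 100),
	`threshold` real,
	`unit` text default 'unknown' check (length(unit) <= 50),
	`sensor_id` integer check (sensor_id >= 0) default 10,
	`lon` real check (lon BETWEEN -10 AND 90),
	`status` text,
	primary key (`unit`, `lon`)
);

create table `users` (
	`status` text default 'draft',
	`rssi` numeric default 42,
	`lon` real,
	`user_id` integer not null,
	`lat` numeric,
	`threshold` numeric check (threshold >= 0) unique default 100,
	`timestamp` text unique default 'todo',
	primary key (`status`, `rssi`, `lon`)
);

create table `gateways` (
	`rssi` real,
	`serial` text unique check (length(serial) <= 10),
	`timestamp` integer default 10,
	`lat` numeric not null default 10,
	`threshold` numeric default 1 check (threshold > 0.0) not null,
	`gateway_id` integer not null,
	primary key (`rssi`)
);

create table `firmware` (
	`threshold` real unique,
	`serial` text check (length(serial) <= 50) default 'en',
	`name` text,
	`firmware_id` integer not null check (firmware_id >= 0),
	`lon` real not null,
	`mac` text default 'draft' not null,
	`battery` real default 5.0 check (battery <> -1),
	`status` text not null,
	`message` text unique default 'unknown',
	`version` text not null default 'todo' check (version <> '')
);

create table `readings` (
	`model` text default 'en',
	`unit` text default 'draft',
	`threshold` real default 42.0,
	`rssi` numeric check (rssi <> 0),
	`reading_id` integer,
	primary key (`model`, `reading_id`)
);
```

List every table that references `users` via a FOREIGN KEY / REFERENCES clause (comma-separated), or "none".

none

No REFERENCES clause anywhere in the schema names users.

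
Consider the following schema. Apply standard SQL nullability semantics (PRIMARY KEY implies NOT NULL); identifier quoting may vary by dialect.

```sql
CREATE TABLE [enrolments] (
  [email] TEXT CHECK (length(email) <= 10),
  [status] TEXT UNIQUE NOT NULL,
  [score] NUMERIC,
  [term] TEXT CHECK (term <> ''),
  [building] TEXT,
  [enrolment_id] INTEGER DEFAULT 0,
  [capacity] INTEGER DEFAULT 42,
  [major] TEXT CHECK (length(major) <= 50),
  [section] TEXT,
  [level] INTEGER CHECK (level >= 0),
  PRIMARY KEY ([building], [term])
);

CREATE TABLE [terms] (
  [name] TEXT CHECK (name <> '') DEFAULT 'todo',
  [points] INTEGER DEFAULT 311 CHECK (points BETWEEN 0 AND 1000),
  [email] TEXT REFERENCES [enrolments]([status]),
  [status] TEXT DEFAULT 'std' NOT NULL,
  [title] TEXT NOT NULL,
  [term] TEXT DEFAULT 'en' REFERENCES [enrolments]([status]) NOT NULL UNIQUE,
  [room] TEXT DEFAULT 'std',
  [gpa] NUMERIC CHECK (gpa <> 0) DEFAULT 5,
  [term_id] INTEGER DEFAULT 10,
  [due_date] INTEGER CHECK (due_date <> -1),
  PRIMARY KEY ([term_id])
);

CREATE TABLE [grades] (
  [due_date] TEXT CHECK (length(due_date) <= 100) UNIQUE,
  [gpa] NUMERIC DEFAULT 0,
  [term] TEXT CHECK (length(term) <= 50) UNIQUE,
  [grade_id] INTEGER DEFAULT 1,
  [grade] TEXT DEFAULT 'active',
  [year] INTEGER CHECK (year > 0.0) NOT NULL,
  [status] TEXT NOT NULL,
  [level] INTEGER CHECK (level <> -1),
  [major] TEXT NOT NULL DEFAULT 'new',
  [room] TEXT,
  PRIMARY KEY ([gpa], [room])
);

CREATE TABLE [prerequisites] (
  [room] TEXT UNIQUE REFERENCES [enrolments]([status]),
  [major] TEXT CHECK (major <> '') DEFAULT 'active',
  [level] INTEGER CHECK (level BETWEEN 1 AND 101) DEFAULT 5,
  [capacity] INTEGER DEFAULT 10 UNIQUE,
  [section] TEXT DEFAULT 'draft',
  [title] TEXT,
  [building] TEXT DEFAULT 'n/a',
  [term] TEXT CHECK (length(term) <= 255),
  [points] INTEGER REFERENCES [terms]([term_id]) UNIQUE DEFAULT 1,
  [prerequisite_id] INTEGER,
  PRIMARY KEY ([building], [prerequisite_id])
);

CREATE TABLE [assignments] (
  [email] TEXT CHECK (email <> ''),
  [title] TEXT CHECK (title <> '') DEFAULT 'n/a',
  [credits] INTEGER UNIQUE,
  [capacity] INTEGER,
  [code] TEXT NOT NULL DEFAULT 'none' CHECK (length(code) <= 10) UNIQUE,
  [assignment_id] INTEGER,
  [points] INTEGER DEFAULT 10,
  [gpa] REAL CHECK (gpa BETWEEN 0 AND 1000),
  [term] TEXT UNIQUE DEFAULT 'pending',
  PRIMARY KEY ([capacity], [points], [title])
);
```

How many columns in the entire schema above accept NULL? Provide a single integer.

31

enrolments: 7 nullable (email, score, enrolment_id, capacity, major, section, level — PK (building, term) and explicit NOT NULL columns excluded).
terms: 6 nullable (name, points, email, room, gpa, due_date — PK (term_id) and explicit NOT NULL columns excluded).
grades: 5 nullable (due_date, term, grade_id, grade, level — PK (gpa, room) and explicit NOT NULL columns excluded).
prerequisites: 8 nullable (room, major, level, capacity, section, title, term, points — PK (building, prerequisite_id) and explicit NOT NULL columns excluded).
assignments: 5 nullable (email, credits, assignment_id, gpa, term — PK (capacity, points, title) and explicit NOT NULL columns excluded).
Total: 7 + 6 + 5 + 8 + 5 = 31.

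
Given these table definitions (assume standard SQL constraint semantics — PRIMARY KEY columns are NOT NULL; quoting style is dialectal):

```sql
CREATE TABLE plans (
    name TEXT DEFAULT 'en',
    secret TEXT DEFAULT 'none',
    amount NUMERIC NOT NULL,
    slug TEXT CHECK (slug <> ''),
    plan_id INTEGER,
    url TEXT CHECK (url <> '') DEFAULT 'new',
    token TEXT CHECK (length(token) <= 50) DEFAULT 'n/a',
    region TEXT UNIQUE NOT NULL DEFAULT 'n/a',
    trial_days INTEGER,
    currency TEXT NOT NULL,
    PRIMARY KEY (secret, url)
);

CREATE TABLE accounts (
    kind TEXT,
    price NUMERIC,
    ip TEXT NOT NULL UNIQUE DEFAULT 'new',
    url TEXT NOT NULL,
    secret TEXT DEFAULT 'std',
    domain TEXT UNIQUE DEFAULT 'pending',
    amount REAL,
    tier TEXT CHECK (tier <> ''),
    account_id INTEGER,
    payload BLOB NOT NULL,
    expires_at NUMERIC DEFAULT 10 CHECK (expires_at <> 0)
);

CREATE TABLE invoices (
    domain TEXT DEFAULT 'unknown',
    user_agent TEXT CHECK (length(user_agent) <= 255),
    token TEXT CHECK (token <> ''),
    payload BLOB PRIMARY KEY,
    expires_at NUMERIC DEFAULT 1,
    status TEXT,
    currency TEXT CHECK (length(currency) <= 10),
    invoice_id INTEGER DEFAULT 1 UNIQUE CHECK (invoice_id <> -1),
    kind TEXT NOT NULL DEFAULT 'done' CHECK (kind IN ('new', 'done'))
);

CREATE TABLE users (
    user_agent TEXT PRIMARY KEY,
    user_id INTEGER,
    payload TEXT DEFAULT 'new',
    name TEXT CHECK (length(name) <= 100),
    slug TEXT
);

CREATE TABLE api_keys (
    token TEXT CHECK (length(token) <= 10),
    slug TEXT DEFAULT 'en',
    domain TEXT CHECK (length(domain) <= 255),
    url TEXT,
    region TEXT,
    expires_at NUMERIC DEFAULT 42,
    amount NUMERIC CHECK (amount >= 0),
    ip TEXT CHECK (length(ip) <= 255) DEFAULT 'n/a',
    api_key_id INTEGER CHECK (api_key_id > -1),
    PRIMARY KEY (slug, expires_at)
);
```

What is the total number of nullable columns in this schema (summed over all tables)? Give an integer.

plans: 5 nullable (name, slug, plan_id, token, trial_days — PK (secret, url) and explicit NOT NULL columns excluded).
accounts: 8 nullable (kind, price, secret, domain, amount, tier, account_id, expires_at — PK none and explicit NOT NULL columns excluded).
invoices: 7 nullable (domain, user_agent, token, expires_at, status, currency, invoice_id — PK (payload) and explicit NOT NULL columns excluded).
users: 4 nullable (user_id, payload, name, slug — PK (user_agent) and explicit NOT NULL columns excluded).
api_keys: 7 nullable (token, domain, url, region, amount, ip, api_key_id — PK (slug, expires_at) and explicit NOT NULL columns excluded).
Total: 5 + 8 + 7 + 4 + 7 = 31.

31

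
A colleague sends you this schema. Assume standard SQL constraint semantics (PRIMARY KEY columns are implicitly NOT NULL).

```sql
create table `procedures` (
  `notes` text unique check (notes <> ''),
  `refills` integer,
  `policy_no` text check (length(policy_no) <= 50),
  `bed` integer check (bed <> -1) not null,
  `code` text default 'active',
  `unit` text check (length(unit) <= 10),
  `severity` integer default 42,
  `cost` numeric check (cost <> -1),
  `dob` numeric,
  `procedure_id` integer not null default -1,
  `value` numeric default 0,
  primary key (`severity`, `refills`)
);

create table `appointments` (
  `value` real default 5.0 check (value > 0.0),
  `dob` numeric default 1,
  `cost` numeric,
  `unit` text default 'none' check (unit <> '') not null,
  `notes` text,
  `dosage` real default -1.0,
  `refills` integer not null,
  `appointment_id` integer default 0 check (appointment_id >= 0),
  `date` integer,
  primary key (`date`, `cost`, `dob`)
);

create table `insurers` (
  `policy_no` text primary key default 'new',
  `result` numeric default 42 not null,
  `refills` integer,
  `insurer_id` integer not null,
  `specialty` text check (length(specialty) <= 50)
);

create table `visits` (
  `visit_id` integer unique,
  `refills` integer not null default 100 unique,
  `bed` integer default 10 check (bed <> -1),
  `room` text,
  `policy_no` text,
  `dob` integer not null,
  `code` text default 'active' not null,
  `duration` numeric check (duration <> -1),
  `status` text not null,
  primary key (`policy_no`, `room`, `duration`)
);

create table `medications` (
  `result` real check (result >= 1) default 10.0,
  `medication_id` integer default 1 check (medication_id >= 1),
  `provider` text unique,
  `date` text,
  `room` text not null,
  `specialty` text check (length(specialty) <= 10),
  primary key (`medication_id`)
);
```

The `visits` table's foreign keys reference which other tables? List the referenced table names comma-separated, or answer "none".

No column in visits has a REFERENCES clause.

none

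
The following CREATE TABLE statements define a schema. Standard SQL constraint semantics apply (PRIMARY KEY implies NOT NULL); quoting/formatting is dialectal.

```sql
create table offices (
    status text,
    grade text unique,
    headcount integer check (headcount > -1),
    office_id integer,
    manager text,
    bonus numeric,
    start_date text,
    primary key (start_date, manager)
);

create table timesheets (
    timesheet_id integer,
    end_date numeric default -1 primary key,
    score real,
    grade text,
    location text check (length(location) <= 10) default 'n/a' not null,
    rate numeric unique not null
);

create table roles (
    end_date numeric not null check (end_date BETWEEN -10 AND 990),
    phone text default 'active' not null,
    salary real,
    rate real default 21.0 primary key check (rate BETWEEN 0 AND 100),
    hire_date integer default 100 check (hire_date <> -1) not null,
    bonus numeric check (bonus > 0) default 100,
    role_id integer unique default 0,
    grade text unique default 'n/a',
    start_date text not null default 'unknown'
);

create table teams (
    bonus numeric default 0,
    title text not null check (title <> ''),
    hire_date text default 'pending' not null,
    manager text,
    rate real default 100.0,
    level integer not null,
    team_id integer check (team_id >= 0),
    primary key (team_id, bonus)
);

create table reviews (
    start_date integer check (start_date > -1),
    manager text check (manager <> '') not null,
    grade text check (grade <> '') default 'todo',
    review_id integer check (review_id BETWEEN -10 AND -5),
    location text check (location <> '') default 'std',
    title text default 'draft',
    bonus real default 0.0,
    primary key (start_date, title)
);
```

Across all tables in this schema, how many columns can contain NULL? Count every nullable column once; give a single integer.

offices: 5 nullable (status, grade, headcount, office_id, bonus — PK (start_date, manager) and explicit NOT NULL columns excluded).
timesheets: 3 nullable (timesheet_id, score, grade — PK (end_date) and explicit NOT NULL columns excluded).
roles: 4 nullable (salary, bonus, role_id, grade — PK (rate) and explicit NOT NULL columns excluded).
teams: 2 nullable (manager, rate — PK (team_id, bonus) and explicit NOT NULL columns excluded).
reviews: 4 nullable (grade, review_id, location, bonus — PK (start_date, title) and explicit NOT NULL columns excluded).
Total: 5 + 3 + 4 + 2 + 4 = 18.

18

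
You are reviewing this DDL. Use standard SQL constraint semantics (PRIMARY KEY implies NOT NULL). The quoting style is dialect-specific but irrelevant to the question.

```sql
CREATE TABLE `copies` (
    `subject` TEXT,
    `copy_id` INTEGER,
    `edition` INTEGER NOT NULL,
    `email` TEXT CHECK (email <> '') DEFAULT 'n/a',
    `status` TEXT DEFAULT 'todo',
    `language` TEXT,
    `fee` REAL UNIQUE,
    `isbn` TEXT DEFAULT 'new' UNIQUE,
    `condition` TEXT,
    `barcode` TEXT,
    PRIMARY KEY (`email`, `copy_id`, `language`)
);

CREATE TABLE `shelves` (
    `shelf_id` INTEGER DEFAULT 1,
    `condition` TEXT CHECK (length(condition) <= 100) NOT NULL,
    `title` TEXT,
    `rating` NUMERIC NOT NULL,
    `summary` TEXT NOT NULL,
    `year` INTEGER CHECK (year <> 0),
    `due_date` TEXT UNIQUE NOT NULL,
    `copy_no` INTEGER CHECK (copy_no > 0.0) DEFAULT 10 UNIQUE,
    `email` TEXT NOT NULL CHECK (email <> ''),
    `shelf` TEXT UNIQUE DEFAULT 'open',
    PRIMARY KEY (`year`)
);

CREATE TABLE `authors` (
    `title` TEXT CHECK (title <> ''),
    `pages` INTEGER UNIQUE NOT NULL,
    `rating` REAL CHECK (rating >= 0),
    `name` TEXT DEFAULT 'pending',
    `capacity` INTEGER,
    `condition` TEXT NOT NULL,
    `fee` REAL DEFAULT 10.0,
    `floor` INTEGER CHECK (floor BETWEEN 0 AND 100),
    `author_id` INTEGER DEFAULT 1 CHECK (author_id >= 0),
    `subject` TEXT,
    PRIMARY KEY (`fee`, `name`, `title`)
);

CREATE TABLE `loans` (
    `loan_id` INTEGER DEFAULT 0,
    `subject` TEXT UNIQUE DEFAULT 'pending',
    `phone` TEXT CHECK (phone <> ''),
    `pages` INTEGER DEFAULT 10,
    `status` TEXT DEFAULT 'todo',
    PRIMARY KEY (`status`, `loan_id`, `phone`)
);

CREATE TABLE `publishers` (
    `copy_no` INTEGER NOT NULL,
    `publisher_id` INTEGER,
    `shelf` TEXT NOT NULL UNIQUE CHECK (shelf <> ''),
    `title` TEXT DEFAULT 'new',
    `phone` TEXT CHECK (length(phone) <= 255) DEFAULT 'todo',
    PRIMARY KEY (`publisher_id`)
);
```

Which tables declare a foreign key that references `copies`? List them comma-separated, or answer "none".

none

No REFERENCES clause anywhere in the schema names copies.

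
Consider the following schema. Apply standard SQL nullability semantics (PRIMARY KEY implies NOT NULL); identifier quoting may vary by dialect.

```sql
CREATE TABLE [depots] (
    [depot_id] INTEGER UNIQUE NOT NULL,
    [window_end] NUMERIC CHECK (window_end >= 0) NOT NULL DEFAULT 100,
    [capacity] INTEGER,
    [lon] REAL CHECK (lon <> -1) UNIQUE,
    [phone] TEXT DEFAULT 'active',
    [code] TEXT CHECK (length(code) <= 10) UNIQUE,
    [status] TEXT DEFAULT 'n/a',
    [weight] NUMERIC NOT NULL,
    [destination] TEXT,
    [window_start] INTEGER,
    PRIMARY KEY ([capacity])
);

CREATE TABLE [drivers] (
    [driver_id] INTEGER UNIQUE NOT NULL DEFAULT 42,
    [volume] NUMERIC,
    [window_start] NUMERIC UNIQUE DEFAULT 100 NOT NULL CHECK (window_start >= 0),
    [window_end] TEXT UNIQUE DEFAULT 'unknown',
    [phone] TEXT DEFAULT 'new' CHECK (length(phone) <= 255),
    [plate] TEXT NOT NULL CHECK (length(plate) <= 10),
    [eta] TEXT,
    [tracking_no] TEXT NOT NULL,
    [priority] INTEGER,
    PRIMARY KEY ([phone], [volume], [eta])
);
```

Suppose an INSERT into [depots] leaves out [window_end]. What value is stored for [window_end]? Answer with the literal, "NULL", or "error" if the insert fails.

window_end has an explicit DEFAULT 100.
When the column is omitted from an INSERT, that default is used.

100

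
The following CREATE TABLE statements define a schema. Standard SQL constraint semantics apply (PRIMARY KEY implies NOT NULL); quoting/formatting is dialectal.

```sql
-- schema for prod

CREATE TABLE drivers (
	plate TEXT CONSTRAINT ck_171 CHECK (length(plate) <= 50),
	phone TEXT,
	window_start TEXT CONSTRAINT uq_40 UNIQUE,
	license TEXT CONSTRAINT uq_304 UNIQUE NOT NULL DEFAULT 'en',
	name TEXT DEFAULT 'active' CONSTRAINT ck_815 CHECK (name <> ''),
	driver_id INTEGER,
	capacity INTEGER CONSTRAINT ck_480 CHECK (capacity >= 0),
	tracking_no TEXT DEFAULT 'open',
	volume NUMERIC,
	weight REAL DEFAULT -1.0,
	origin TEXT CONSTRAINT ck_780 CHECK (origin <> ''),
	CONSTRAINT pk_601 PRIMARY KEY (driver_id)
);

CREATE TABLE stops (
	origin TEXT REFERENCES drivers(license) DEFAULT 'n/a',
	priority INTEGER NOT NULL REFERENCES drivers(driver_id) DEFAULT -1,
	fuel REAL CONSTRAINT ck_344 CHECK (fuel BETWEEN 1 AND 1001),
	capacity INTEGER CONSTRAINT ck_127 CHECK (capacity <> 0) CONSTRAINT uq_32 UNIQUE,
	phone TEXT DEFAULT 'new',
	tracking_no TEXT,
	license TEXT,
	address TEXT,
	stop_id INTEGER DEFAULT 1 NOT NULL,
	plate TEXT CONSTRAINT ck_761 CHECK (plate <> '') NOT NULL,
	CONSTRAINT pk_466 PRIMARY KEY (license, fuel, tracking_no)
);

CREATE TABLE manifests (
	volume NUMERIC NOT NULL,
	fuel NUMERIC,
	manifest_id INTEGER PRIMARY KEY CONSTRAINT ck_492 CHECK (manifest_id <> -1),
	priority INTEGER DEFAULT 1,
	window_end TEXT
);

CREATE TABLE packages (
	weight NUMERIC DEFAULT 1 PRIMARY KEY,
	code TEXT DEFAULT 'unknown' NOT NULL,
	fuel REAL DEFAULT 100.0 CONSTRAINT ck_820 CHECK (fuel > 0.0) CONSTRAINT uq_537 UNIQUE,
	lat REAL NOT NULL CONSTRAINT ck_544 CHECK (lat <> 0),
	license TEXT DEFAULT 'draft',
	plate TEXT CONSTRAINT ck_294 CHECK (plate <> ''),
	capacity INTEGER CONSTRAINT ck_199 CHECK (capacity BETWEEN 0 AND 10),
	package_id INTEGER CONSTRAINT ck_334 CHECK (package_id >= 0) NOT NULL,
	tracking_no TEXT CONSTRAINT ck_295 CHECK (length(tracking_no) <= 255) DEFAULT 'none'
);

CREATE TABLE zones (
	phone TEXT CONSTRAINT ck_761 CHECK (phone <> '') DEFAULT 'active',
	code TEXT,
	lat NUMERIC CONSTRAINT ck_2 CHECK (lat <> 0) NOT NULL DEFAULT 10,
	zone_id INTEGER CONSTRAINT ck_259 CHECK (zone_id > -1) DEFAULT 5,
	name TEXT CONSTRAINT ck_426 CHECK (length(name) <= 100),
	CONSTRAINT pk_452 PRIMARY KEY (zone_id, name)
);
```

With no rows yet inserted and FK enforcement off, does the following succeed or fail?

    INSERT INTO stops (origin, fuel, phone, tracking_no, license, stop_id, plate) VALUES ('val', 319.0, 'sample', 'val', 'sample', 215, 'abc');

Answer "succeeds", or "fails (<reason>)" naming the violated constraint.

succeeds

NOT NULL columns: fuel is supplied; license is supplied; plate is supplied; priority defaults to -1; stop_id is supplied; tracking_no is supplied.
CHECK constraints: 319.0 satisfies (fuel BETWEEN 1 AND 1001); 'abc' satisfies (plate <> '').
No constraint is violated.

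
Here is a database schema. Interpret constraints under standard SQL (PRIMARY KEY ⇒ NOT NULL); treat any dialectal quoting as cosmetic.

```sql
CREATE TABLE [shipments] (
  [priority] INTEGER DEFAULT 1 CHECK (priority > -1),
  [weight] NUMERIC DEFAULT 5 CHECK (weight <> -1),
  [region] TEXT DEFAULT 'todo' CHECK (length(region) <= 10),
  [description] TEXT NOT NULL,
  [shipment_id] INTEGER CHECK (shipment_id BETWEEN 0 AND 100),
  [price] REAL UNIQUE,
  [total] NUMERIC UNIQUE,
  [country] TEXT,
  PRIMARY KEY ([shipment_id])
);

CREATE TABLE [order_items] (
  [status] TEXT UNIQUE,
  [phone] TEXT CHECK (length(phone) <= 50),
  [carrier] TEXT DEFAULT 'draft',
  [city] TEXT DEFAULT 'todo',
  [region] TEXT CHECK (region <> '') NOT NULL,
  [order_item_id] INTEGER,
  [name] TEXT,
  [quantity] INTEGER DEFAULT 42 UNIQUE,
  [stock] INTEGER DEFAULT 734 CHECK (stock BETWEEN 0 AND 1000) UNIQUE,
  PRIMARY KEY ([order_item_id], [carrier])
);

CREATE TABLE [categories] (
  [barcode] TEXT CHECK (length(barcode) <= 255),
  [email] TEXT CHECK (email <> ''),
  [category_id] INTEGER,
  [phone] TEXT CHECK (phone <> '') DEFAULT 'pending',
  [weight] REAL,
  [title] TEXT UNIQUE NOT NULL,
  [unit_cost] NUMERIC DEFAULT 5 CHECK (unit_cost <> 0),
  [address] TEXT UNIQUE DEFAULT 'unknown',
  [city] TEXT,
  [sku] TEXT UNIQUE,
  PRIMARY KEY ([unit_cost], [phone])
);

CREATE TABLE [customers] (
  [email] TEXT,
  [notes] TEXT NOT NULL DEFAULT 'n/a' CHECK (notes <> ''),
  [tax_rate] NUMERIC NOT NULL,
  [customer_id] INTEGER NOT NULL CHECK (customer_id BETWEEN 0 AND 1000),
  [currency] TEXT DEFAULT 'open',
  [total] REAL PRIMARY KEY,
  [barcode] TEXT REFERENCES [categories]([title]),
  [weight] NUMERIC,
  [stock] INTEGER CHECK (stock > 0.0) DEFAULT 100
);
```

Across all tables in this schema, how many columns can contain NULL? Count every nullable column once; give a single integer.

24

shipments: 6 nullable (priority, weight, region, price, total, country — PK (shipment_id) and explicit NOT NULL columns excluded).
order_items: 6 nullable (status, phone, city, name, quantity, stock — PK (order_item_id, carrier) and explicit NOT NULL columns excluded).
categories: 7 nullable (barcode, email, category_id, weight, address, city, sku — PK (unit_cost, phone) and explicit NOT NULL columns excluded).
customers: 5 nullable (email, currency, barcode, weight, stock — PK (total) and explicit NOT NULL columns excluded).
Total: 6 + 6 + 7 + 5 = 24.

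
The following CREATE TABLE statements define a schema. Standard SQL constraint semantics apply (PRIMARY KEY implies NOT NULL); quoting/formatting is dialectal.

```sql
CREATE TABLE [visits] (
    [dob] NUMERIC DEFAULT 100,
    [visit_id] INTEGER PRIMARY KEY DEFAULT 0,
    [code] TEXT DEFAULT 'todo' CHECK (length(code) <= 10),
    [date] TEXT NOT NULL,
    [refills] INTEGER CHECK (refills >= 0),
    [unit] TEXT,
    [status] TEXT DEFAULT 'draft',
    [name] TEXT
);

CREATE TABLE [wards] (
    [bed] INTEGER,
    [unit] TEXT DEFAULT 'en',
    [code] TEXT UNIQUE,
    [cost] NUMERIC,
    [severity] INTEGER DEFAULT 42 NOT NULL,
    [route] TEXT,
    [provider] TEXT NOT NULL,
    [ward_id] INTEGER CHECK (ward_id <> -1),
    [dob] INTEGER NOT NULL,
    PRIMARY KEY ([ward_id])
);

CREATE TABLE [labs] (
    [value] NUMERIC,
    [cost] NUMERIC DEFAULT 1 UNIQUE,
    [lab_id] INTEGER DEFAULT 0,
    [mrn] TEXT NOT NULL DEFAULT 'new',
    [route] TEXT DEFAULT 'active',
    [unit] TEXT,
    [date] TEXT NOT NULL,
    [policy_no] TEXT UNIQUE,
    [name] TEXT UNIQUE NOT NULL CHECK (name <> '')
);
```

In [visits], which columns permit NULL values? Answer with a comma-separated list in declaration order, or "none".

dob, code, refills, unit, status, name

- dob: DEFAULT only fills an omitted column; an explicit NULL is still allowed → nullable.
- visit_id: part of the PRIMARY KEY, which implies NOT NULL → not nullable.
- code: CHECK does not forbid NULL (a CHECK constraint passes when its expression is NULL) → nullable.
- date: declared NOT NULL → not nullable.
- refills: CHECK does not forbid NULL (a CHECK constraint passes when its expression is NULL) → nullable.
- unit: no NOT NULL constraint applies → nullable.
- status: DEFAULT only fills an omitted column; an explicit NULL is still allowed → nullable.
- name: no NOT NULL constraint applies → nullable.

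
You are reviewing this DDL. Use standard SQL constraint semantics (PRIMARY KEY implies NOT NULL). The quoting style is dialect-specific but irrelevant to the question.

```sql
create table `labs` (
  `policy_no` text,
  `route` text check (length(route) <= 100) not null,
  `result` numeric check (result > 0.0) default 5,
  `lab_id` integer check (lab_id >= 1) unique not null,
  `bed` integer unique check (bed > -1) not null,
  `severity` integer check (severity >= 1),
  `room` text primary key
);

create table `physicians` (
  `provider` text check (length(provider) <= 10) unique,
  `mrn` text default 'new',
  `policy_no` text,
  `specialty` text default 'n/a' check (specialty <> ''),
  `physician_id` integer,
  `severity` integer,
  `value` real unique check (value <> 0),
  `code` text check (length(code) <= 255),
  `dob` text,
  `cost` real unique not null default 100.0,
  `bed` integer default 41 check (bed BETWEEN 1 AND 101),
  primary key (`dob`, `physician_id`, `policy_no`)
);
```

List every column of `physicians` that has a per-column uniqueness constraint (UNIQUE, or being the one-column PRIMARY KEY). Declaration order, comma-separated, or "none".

provider, value, cost

- provider: declared UNIQUE → unique.
- mrn: no UNIQUE or single-column PK constraint.
- policy_no: part of a composite PRIMARY KEY — only the tuple is unique, not this column on its own.
- specialty: no UNIQUE or single-column PK constraint.
- physician_id: part of a composite PRIMARY KEY — only the tuple is unique, not this column on its own.
- severity: no UNIQUE or single-column PK constraint.
- value: declared UNIQUE → unique.
- code: no UNIQUE or single-column PK constraint.
- dob: part of a composite PRIMARY KEY — only the tuple is unique, not this column on its own.
- cost: declared UNIQUE → unique.
- bed: no UNIQUE or single-column PK constraint.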